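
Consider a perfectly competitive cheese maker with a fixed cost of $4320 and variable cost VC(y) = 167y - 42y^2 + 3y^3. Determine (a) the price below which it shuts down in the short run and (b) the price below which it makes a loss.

AVC = 167 - 42y + 3y^2; minimized at y = 7, giving min AVC = $20. That is the shutdown price.
ATC = 4320/y + 167 - 42y + 3y^2. Setting dATC/dy = −4320/y^2 − 42 + 6y = 0 gives y = 12 (since 6·12^3 − 42·12^2 = 4320).
min ATC = 4320/12 + 167 − 42·12 + 3·12^2 = $455. That is the break-even price.
Between these two prices the firm operates at a loss; above $455 it earns a profit.

Shutdown price = $20; break-even price = $455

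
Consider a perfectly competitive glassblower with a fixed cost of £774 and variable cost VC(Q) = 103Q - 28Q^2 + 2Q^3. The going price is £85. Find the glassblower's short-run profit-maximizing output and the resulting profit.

Profit = -£126 at Q = 9

AVC = 103 - 28Q + 2Q^2; min AVC = £5 at Q = 7. Since P = £85 ≥ min AVC, the firm produces.
With MC = 103 - 56Q + 6Q^2, P = MC on the upward-sloping part at Q* = 9.
TR = 85·9 = 765. TC = 774 + 117 = 891. Profit = 765 − 891 = -£126.
Shutting down would mean losing the fixed cost of £774, so operating at a loss of £126 is better by £648.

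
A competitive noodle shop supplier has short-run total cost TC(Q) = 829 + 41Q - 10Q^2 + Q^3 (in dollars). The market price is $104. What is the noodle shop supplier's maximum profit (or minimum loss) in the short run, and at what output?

AVC = 41 - 10Q + Q^2 has its minimum $16 at Q = 5; price $104 clears that bar, so the firm operates.
With MC = 41 - 20Q + 3Q^2, P = MC on the upward-sloping part at Q* = 9.
TR = 104·9 = 936. TC = 829 + 288 = 1117. Profit = 936 − 1117 = -$181.
By producing, the firm covers all variable cost plus $648 of fixed cost; shutting down would lose the full $829.

Profit = -$181 at Q = 9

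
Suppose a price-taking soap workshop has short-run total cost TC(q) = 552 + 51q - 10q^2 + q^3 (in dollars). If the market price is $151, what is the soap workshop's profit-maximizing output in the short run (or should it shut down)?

Strip out fixed cost: VC = 51q - 10q^2 + q^3. Then AVC = 51 - 10q + q^2 and MC = 51 - 20q + 3q^2.
AVC is minimized where dAVC/dq = -10 + 2q = 0, at q = 5; min AVC = 51 - 10·5 + 5^2 = $26.
Because $151 ≥ $26, revenue can cover variable cost; the firm operates.
Solving P = MC: -100 - 20q + 3q^2 = 0 ⇒ q = -10/3 or 10. On the upward-sloping branch, q* = 10.
Check: AVC at q = 10 is $51 ≤ P, so revenue covers variable cost.
Profit = P·q − TC = 151·10 − 1062 = $448.

Produce at q = 10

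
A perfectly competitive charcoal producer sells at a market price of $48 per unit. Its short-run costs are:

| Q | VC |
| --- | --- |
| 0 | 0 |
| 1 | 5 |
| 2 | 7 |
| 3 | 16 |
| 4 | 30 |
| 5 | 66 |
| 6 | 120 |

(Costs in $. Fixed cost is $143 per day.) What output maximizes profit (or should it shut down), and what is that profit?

Q = 5; profit = $31

Compute π = P·Q − TC at each output: Q=0: -143; Q=1: -100; Q=2: -54; Q=3: -15; Q=4: 19; Q=5: 31; Q=6: 25.
Profit is maximized at Q = 5. AVC there is 66/5 = $13.20 ≤ P, so producing beats shutting down (which would give -$143).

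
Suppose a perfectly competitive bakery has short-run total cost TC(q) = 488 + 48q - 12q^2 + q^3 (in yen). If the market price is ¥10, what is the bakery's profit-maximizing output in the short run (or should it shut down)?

Shut down

Variable cost is VC = 48q - 12q^2 + q^3, so AVC = VC/q = 48 - 12q + q^2 and MC = dTC/dq = 48 - 24q + 3q^2.
AVC is minimized where dAVC/dq = -12 + 2q = 0, at q = 6; min AVC = 48 - 12·6 + 6^2 = ¥12.
Since P = ¥10 < min AVC = ¥12, price fails to cover variable cost at any output.
Shutting down limits the loss to fixed cost, ¥488.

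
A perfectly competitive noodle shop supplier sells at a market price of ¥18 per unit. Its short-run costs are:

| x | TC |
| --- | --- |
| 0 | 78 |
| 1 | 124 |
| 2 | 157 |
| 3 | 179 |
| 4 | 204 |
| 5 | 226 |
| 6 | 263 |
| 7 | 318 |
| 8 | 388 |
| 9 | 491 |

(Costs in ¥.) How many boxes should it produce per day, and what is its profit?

Tabulate TR − TC: x=0: -78; x=1: -106; x=2: -121; x=3: -125; x=4: -132; x=5: -136; x=6: -155; x=7: -192; x=8: -244; x=9: -329.
Profit is highest at x = 0. Equivalently, the lowest AVC in the table is 148/5 ≈ ¥29.60 at x = 5, and P = ¥18 falls below it — price never covers variable cost, so the firm shuts down and loses only its fixed cost.

x = 0 (shut down); profit = -¥78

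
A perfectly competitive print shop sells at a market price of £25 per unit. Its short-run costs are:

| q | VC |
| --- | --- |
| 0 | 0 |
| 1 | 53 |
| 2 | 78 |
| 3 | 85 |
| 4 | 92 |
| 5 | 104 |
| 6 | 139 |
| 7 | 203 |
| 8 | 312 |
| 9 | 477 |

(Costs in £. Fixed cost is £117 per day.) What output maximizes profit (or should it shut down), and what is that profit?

q = 5; profit = -£96

Compute π = P·q − TC at each output: q=0: -117; q=1: -145; q=2: -145; q=3: -127; q=4: -109; q=5: -96; q=6: -106; q=7: -145; q=8: -229; q=9: -369.
Profit is maximized at q = 5. AVC there is 104/5 = £20.80 ≤ P, so producing beats shutting down (which would give -£117).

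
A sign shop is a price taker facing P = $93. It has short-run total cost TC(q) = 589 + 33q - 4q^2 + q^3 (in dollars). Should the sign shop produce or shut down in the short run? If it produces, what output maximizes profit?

Produce at q = 6

From TC, MC = TC'(q) = 33 - 8q + 3q^2 and AVC = VC/q = 33 - 4q + q^2.
AVC is minimized where dAVC/dq = -4 + 2q = 0, at q = 2; min AVC = 33 - 4·2 + 2^2 = $29.
Because $93 ≥ $29, revenue can cover variable cost; the firm operates.
Solving P = MC: -60 - 8q + 3q^2 = 0 ⇒ q = -10/3 or 6. On the upward-sloping branch, q* = 6.
Check: AVC at q = 6 is $45 ≤ P, so revenue covers variable cost.
Profit = P·q − TC = 93·6 − 859 = -$301, a loss, but smaller than the $589 fixed cost the firm would lose by shutting down.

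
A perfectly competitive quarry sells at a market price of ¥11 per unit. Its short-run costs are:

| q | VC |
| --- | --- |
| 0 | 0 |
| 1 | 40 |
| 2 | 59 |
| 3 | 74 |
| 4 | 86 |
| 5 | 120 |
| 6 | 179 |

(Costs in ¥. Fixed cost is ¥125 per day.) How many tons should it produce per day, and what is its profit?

q = 0 (shut down); profit = -¥125

Tabulate TR − TC: q=0: -125; q=1: -154; q=2: -162; q=3: -166; q=4: -167; q=5: -190; q=6: -238.
Profit is highest at q = 0. Equivalently, the lowest AVC in the table is 86/4 ≈ ¥21.50 at q = 4, and P = ¥11 falls below it — price never covers variable cost, so the firm shuts down and loses only its fixed cost.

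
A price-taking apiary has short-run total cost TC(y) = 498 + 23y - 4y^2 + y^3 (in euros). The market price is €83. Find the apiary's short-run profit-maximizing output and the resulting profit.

Profit = -€210 at y = 6

AVC = 23 - 4y + y^2 has its minimum €19 at y = 2; price €83 clears that bar, so the firm operates.
MC = 23 - 8y + 3y^2. Setting P = MC and taking the root on the rising branch gives y* = 6.
TR = 83·6 = 498. TC = 498 + 210 = 708. Profit = 498 − 708 = -€210.
By producing, the firm covers all variable cost plus €288 of fixed cost; shutting down would lose the full €498.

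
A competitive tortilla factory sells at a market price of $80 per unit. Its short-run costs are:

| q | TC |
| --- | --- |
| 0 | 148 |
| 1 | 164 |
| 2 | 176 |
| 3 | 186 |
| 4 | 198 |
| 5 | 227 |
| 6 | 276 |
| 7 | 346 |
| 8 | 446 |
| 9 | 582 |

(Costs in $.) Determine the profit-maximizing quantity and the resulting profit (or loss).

Tabulate TR − TC: q=0: -148; q=1: -84; q=2: -16; q=3: 54; q=4: 122; q=5: 173; q=6: 204; q=7: 214; q=8: 194; q=9: 138.
Profit is maximized at q = 7. AVC there is 198/7 = $28.29 ≤ P, so producing beats shutting down (which would give -$148).

q = 7; profit = $214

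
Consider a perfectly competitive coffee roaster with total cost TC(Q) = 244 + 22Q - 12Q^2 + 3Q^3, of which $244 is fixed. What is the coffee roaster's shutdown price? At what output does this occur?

The firm shuts down when price falls below the minimum of average variable cost. AVC = VC/Q = 22 - 12Q + 3Q^2.
dAVC/dQ = -12 + 6Q = 0 gives Q = 2. min AVC = 22 - 12·2 + 3·2^2 = 10.
The firm shuts down for any P below $10.

$10 per unit, at Q = 2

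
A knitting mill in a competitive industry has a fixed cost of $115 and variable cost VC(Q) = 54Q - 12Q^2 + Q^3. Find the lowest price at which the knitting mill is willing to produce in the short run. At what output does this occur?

Short-run supply begins at min AVC. From VC = 54Q - 12Q^2 + Q^3, AVC = 54 - 12Q + Q^2.
dAVC/dQ = -12 + 2Q = 0 gives Q = 6. min AVC = 54 - 12·6 + 6^2 = 18.
The firm shuts down for any P below $18.

$18 per unit, at Q = 6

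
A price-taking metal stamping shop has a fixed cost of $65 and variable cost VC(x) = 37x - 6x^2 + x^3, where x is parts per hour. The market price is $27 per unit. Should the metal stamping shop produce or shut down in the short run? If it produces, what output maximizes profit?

Strip out fixed cost: VC = 37x - 6x^2 + x^3. Then AVC = 37 - 6x + x^2 and MC = 37 - 12x + 3x^2.
The AVC parabola has its vertex at x = 6/2 = 3, where AVC = 37 - 6·3 + 3^2 = $28.
P = $27 lies below min AVC = $28; no output level covers variable cost.
Best response: produce nothing and absorb the $65 fixed cost.

Shut down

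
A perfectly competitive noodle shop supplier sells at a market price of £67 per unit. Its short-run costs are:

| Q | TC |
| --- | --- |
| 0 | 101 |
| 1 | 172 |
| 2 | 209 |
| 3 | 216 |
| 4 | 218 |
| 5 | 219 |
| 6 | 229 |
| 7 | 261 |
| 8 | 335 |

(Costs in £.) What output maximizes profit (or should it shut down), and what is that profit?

Tabulate TR − TC: Q=0: -101; Q=1: -105; Q=2: -75; Q=3: -15; Q=4: 50; Q=5: 116; Q=6: 173; Q=7: 208; Q=8: 201.
Profit is maximized at Q = 7. AVC there is 160/7 = £22.86 ≤ P, so producing beats shutting down (which would give -£101).

Q = 7; profit = £208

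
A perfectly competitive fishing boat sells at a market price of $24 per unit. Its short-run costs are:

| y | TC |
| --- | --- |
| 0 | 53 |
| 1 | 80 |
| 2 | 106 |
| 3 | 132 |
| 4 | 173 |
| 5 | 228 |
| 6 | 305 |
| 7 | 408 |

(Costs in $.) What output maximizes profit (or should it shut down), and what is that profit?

y = 0 (shut down); profit = -$53

Compute π = P·y − TC at each output: y=0: -53; y=1: -56; y=2: -58; y=3: -60; y=4: -77; y=5: -108; y=6: -161; y=7: -240.
Profit is highest at y = 0. Equivalently, the lowest AVC in the table is 79/3 ≈ $26.33 at y = 3, and P = $24 falls below it — price never covers variable cost, so the firm shuts down and loses only its fixed cost.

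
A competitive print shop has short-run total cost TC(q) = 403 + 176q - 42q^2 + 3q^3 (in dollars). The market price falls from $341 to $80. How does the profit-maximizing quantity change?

Output falls from 11 to 8

MC = 176 - 84q + 9q^2; the shutdown threshold is min AVC = $29 (at q = 7).
With P = $341 above the shutdown price, P = MC gives q = 11.
At P = $80 ≥ min AVC, set P = MC: q = 8. The firm stays open but cuts output.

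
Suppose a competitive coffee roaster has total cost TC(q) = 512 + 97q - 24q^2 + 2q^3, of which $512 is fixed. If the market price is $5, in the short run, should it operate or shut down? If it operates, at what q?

Shut down

Strip out fixed cost: VC = 97q - 24q^2 + 2q^3. Then AVC = 97 - 24q + 2q^2 and MC = 97 - 48q + 6q^2.
AVC is minimized where dAVC/dq = -24 + 4q = 0, at q = 6; min AVC = 97 - 24·6 + 2·6^2 = $25.
Since P = $5 < min AVC = $25, price fails to cover variable cost at any output.
Shutting down limits the loss to fixed cost, $512.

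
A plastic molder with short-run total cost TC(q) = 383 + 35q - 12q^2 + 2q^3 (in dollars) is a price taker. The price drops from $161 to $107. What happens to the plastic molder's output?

MC = 35 - 24q + 6q^2; the shutdown threshold is min AVC = $17 (at q = 3).
With P = $161 above the shutdown price, P = MC gives q = 7.
At P = $107 ≥ min AVC, set P = MC: q = 6. The firm stays open but cuts output.

Output falls from 7 to 6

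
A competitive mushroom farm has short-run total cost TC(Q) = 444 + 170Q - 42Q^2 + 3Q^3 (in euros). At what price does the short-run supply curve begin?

€23 per unit

The shutdown price is the minimum of AVC. VC = 170Q - 42Q^2 + 3Q^3, so AVC = 170 - 42Q + 3Q^2.
At the minimum of AVC, MC = AVC. MC = 170 - 84Q + 9Q^2; setting MC = AVC gives 6Q^2 - 42Q = 0, so Q = 7. min AVC = 23.
So the shutdown price is €23.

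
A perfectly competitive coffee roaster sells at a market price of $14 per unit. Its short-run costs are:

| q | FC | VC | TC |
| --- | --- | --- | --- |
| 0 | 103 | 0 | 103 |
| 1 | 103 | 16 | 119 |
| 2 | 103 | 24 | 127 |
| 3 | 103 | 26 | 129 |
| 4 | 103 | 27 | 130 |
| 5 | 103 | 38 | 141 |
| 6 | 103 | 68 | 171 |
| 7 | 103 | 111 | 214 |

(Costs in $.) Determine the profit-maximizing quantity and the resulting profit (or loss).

Profit at each row (π = 14q − TC): q=0: -103; q=1: -105; q=2: -99; q=3: -87; q=4: -74; q=5: -71; q=6: -87; q=7: -116.
Profit is maximized at q = 5. AVC there is 38/5 = $7.60 ≤ P, so producing beats shutting down (which would give -$103).

q = 5; profit = -$71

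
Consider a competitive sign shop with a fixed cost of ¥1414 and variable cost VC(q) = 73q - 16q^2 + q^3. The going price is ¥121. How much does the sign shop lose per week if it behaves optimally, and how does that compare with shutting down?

Profit = -¥262 at q = 12

AVC = 73 - 16q + q^2 has its minimum ¥9 at q = 8; price ¥121 clears that bar, so the firm operates.
MC = 73 - 32q + 3q^2. Setting P = MC and taking the root on the rising branch gives q* = 12.
TR = 121·12 = 1452. TC = 1414 + 300 = 1714. Profit = 1452 − 1714 = -¥262.
Shutting down would mean losing the fixed cost of ¥1414, so operating at a loss of ¥262 is better by ¥1152.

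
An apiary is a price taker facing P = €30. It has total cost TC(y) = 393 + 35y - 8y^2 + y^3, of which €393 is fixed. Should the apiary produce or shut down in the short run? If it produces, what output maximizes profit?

Produce at y = 5

From TC, MC = TC'(y) = 35 - 16y + 3y^2 and AVC = VC/y = 35 - 8y + y^2.
The AVC parabola has its vertex at y = 8/2 = 4, where AVC = 35 - 8·4 + 4^2 = €19.
Since P = €30 ≥ min AVC = €19, price covers variable cost and the firm should produce.
P = MC gives 5 - 16y + 3y^2 = 0, with roots 1/3 and 5. Take the larger (rising MC): y* = 5.
Check: AVC at y = 5 is €20 ≤ P, so revenue covers variable cost.
Profit = P·y − TC = 30·5 − 493 = -€343, a loss, but smaller than the €393 fixed cost the firm would lose by shutting down.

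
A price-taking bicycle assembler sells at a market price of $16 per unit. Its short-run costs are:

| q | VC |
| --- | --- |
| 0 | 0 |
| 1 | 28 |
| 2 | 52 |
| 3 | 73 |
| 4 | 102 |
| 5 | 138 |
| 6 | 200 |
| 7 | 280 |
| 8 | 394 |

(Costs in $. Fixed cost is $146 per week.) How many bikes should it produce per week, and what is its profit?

Profit at each row (π = 16q − TC): q=0: -146; q=1: -158; q=2: -166; q=3: -171; q=4: -184; q=5: -204; q=6: -250; q=7: -314; q=8: -412.
Profit is highest at q = 0. Equivalently, the lowest AVC in the table is 73/3 ≈ $24.33 at q = 3, and P = $16 falls below it — price never covers variable cost, so the firm shuts down and loses only its fixed cost.

q = 0 (shut down); profit = -$146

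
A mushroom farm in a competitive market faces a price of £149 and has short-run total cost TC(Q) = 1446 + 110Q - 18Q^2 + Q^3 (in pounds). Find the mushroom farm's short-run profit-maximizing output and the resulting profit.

AVC = 110 - 18Q + Q^2 has its minimum £29 at Q = 9; price £149 clears that bar, so the firm operates.
MC = 110 - 36Q + 3Q^2. Setting P = MC and taking the root on the rising branch gives Q* = 13.
TR = 149·13 = 1937. TC = 1446 + 585 = 2031. Profit = 1937 − 2031 = -£94.
Shutting down would mean losing the fixed cost of £1446, so operating at a loss of £94 is better by £1352.

Profit = -£94 at Q = 13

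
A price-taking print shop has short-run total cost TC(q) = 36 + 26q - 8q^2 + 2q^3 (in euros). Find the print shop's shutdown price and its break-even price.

Shutdown price = €18; break-even price = €32

AVC = 26 - 8q + 2q^2; minimized at q = 2, giving min AVC = €18. That is the shutdown price.
ATC = 36/q + 26 - 8q + 2q^2. Setting dATC/dq = −36/q^2 − 8 + 4q = 0 gives q = 3 (since 4·3^3 − 8·3^2 = 36).
min ATC = 36/3 + 26 − 8·3 + 2·3^2 = €32. That is the break-even price.
For €18 ≤ P < €32 the firm produces at a loss; below €18 it shuts down.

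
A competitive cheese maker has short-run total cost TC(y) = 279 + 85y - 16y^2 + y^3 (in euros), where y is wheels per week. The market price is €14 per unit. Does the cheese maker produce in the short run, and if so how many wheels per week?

Shut down

From TC, MC = TC'(y) = 85 - 32y + 3y^2 and AVC = VC/y = 85 - 16y + y^2.
AVC hits its minimum where MC = AVC, at y = 8, giving min AVC = 85 - 16·8 + 8^2 = €21.
With P < min AVC (€14 < €21), every unit sold adds to the loss.
The firm minimizes its loss by shutting down and losing only its fixed cost of €279.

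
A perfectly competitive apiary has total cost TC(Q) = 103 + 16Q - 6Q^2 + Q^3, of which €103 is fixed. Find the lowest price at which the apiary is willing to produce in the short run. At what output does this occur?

€7 per unit, at Q = 3

The firm shuts down when price falls below the minimum of average variable cost. AVC = VC/Q = 16 - 6Q + Q^2.
dAVC/dQ = -6 + 2Q = 0 gives Q = 3. min AVC = 16 - 6·3 + 3^2 = 7.
The firm shuts down for any P below €7.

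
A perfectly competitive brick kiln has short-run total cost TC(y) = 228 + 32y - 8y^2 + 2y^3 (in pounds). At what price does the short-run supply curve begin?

The firm shuts down when price falls below the minimum of average variable cost. AVC = VC/y = 32 - 8y + 2y^2.
At the minimum of AVC, MC = AVC. MC = 32 - 16y + 6y^2; setting MC = AVC gives 4y^2 - 8y = 0, so y = 2. min AVC = 24.
For P < £24 the firm produces nothing.

£24 per unit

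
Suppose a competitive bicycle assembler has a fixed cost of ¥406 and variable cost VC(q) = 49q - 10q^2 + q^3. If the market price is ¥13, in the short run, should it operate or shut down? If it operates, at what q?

Shut down

Variable cost is VC = 49q - 10q^2 + q^3, so AVC = VC/q = 49 - 10q + q^2 and MC = dTC/dq = 49 - 20q + 3q^2.
The AVC parabola has its vertex at q = 10/2 = 5, where AVC = 49 - 10·5 + 5^2 = ¥24.
P = ¥13 lies below min AVC = ¥24; no output level covers variable cost.
Shutting down limits the loss to fixed cost, ¥406.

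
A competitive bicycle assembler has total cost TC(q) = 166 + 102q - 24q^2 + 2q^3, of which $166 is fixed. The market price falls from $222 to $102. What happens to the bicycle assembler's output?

Output falls from 10 to 8

AVC = 102 - 24q + 2q^2, minimized at q = 6 where min AVC = $30. MC = 102 - 48q + 6q^2.
At P = $222 ≥ min AVC, set P = MC on the rising branch: q = 10.
At P = $102 ≥ min AVC, set P = MC: q = 8. The firm stays open but cuts output.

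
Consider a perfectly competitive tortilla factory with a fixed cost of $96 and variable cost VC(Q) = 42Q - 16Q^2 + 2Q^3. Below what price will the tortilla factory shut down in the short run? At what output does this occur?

Short-run supply begins at min AVC. From VC = 42Q - 16Q^2 + 2Q^3, AVC = 42 - 16Q + 2Q^2.
At the minimum of AVC, MC = AVC. MC = 42 - 32Q + 6Q^2; setting MC = AVC gives 4Q^2 - 16Q = 0, so Q = 4. min AVC = 10.
The firm shuts down for any P below $10.

$10 per unit, at Q = 4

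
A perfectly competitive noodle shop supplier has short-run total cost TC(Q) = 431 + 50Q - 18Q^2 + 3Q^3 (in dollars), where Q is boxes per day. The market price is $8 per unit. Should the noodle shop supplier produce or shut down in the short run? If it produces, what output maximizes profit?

From TC, MC = TC'(Q) = 50 - 36Q + 9Q^2 and AVC = VC/Q = 50 - 18Q + 3Q^2.
The AVC parabola has its vertex at Q = 18/6 = 3, where AVC = 50 - 18·3 + 3·3^2 = $23.
P = $8 lies below min AVC = $23; no output level covers variable cost.
Best response: produce nothing and absorb the $431 fixed cost.

Shut down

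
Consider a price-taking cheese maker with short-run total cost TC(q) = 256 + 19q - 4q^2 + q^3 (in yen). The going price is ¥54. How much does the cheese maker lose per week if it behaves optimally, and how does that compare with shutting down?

Profit = -¥106 at q = 5

AVC = 19 - 4q + q^2 has its minimum ¥15 at q = 2; price ¥54 clears that bar, so the firm operates.
MC = 19 - 8q + 3q^2. Setting P = MC and taking the root on the rising branch gives q* = 5.
TR = 54·5 = 270. TC = 256 + 120 = 376. Profit = 270 − 376 = -¥106.
By producing, the firm covers all variable cost plus ¥150 of fixed cost; shutting down would lose the full ¥256.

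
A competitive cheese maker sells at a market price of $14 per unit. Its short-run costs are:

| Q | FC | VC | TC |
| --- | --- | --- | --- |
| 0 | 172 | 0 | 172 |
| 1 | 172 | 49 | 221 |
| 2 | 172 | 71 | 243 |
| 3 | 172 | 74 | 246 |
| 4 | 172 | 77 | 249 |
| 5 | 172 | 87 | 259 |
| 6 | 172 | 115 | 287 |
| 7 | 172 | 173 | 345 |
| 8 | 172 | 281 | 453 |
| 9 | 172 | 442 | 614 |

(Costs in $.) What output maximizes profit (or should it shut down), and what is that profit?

Tabulate TR − TC: Q=0: -172; Q=1: -207; Q=2: -215; Q=3: -204; Q=4: -193; Q=5: -189; Q=6: -203; Q=7: -247; Q=8: -341; Q=9: -488.
Profit is highest at Q = 0. Equivalently, the lowest AVC in the table is 87/5 ≈ $17.40 at Q = 5, and P = $14 falls below it — price never covers variable cost, so the firm shuts down and loses only its fixed cost.

Q = 0 (shut down); profit = -$172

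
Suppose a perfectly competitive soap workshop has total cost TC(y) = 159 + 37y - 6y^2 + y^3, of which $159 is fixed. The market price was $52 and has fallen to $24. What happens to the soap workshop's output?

MC = 37 - 12y + 3y^2; the shutdown threshold is min AVC = $28 (at y = 3).
With P = $52 above the shutdown price, P = MC gives y = 5.
At P = $24 < min AVC = $28, price no longer covers variable cost at any output, so the firm shuts down: y = 0.

Output falls from 5 to 0 (the firm shuts down)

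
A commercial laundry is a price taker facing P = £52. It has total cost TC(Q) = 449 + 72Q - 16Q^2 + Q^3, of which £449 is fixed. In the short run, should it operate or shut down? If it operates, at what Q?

From TC, MC = TC'(Q) = 72 - 32Q + 3Q^2 and AVC = VC/Q = 72 - 16Q + Q^2.
AVC is minimized where dAVC/dQ = -16 + 2Q = 0, at Q = 8; min AVC = 72 - 16·8 + 8^2 = £8.
P = £52 exceeds min AVC = £8, so the firm stays open.
Set P = MC: 52 = 72 - 32Q + 3Q^2 → 20 - 32Q + 3Q^2 = 0. The roots are Q = 2/3 and Q = 10; the profit-maximizing output is on the rising part of MC, so Q* = 10.
Check: AVC at Q = 10 is £12 ≤ P, so revenue covers variable cost.
Profit = P·Q − TC = 52·10 − 569 = -£49, a loss, but smaller than the £449 fixed cost the firm would lose by shutting down.

Produce at Q = 10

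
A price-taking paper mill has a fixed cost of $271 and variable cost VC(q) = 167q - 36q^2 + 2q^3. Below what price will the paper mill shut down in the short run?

Short-run supply begins at min AVC. From VC = 167q - 36q^2 + 2q^3, AVC = 167 - 36q + 2q^2.
At the minimum of AVC, MC = AVC. MC = 167 - 72q + 6q^2; setting MC = AVC gives 4q^2 - 36q = 0, so q = 9. min AVC = 5.
The firm shuts down for any P below $5.

$5 per unit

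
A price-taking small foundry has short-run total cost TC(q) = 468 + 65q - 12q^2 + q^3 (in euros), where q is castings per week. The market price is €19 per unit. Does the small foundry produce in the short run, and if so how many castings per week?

Shut down

Strip out fixed cost: VC = 65q - 12q^2 + q^3. Then AVC = 65 - 12q + q^2 and MC = 65 - 24q + 3q^2.
The AVC parabola has its vertex at q = 12/2 = 6, where AVC = 65 - 12·6 + 6^2 = €29.
Since P = €19 < min AVC = €29, price fails to cover variable cost at any output.
Shutting down limits the loss to fixed cost, €468.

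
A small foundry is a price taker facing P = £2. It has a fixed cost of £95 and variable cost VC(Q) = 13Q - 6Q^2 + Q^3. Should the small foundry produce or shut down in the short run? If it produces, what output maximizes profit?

Shut down

Strip out fixed cost: VC = 13Q - 6Q^2 + Q^3. Then AVC = 13 - 6Q + Q^2 and MC = 13 - 12Q + 3Q^2.
The AVC parabola has its vertex at Q = 6/2 = 3, where AVC = 13 - 6·3 + 3^2 = £4.
P = £2 lies below min AVC = £4; no output level covers variable cost.
Best response: produce nothing and absorb the £95 fixed cost.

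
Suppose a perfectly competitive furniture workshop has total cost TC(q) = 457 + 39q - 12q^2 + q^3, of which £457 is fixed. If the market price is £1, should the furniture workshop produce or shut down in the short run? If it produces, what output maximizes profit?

Shut down

Variable cost is VC = 39q - 12q^2 + q^3, so AVC = VC/q = 39 - 12q + q^2 and MC = dTC/dq = 39 - 24q + 3q^2.
AVC is minimized where dAVC/dq = -12 + 2q = 0, at q = 6; min AVC = 39 - 12·6 + 6^2 = £3.
With P < min AVC (£1 < £3), every unit sold adds to the loss.
Shutting down limits the loss to fixed cost, £457.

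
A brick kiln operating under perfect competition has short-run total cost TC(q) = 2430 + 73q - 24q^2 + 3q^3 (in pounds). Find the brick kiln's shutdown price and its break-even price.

Shutdown price = £25; break-even price = £370

AVC = 73 - 24q + 3q^2; minimized at q = 4, giving min AVC = £25. That is the shutdown price.
ATC = 2430/q + 73 - 24q + 3q^2. Setting dATC/dq = −2430/q^2 − 24 + 6q = 0 gives q = 9 (since 6·9^3 − 24·9^2 = 2430).
min ATC = 2430/9 + 73 − 24·9 + 3·9^2 = £370. That is the break-even price.
Between these two prices the firm operates at a loss; above £370 it earns a profit.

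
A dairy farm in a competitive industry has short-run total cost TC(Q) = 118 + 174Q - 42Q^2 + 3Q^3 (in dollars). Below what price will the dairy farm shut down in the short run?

The shutdown price is the minimum of AVC. VC = 174Q - 42Q^2 + 3Q^3, so AVC = 174 - 42Q + 3Q^2.
At the minimum of AVC, MC = AVC. MC = 174 - 84Q + 9Q^2; setting MC = AVC gives 6Q^2 - 42Q = 0, so Q = 7. min AVC = 27.
The firm shuts down for any P below $27.

$27 per unit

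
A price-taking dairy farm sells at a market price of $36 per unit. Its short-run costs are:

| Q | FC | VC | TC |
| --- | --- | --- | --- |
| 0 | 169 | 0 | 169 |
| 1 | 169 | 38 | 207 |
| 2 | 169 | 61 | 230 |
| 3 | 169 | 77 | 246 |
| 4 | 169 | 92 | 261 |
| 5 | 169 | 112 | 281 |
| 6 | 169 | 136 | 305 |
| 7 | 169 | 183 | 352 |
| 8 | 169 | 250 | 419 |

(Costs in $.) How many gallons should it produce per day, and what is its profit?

Q = 6; profit = -$89

Compute π = P·Q − TC at each output: Q=0: -169; Q=1: -171; Q=2: -158; Q=3: -138; Q=4: -117; Q=5: -101; Q=6: -89; Q=7: -100; Q=8: -131.
Profit is maximized at Q = 6. AVC there is 136/6 = $22.67 ≤ P, so producing beats shutting down (which would give -$169).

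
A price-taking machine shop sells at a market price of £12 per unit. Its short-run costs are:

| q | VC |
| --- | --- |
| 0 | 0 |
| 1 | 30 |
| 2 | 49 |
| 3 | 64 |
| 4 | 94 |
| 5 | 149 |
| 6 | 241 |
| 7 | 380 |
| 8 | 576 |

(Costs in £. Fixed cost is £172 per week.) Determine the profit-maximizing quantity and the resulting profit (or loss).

Profit at each row (π = 12q − TC): q=0: -172; q=1: -190; q=2: -197; q=3: -200; q=4: -218; q=5: -261; q=6: -341; q=7: -468; q=8: -652.
Profit is highest at q = 0. Equivalently, the lowest AVC in the table is 64/3 ≈ £21.33 at q = 3, and P = £12 falls below it — price never covers variable cost, so the firm shuts down and loses only its fixed cost.

q = 0 (shut down); profit = -£172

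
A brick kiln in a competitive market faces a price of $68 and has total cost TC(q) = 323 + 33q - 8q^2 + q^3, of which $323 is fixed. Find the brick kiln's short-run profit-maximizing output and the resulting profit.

Profit = -$29 at q = 7

AVC = 33 - 8q + q^2 has its minimum $17 at q = 4; price $68 clears that bar, so the firm operates.
MC = 33 - 16q + 3q^2. Setting P = MC and taking the root on the rising branch gives q* = 7.
TR = 68·7 = 476. TC = 323 + 182 = 505. Profit = 476 − 505 = -$29.
By producing, the firm covers all variable cost plus $294 of fixed cost; shutting down would lose the full $323.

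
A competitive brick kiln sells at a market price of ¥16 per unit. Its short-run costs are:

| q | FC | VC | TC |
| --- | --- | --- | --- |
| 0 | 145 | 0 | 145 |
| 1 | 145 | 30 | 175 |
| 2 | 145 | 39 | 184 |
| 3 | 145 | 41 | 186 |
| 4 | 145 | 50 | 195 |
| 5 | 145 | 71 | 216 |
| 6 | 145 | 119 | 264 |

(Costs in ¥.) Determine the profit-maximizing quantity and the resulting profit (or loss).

Compute π = P·q − TC at each output: q=0: -145; q=1: -159; q=2: -152; q=3: -138; q=4: -131; q=5: -136; q=6: -168.
Profit is maximized at q = 4. AVC there is 50/4 = ¥12.50 ≤ P, so producing beats shutting down (which would give -¥145).

q = 4; profit = -¥131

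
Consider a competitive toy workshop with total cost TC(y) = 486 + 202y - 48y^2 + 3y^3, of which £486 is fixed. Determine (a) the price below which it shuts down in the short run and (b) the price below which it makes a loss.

Shutdown price = £10; break-even price = £67

Shutdown price = min AVC. AVC = 202 - 48y + 3y^2, with vertex at y = 8 and minimum £10.
ATC = 486/y + 202 - 48y + 3y^2. Setting dATC/dy = −486/y^2 − 48 + 6y = 0 gives y = 9 (since 6·9^3 − 48·9^2 = 486).
min ATC = 486/9 + 202 − 48·9 + 3·9^2 = £67. That is the break-even price.
Between these two prices the firm operates at a loss; above £67 it earns a profit.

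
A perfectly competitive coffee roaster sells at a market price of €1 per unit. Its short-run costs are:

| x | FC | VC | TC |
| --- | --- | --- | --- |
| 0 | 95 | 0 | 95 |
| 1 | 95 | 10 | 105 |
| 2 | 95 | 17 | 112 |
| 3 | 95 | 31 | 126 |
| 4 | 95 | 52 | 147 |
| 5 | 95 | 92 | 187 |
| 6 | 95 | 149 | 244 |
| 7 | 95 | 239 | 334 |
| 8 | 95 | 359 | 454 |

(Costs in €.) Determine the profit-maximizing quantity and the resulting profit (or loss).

Tabulate TR − TC: x=0: -95; x=1: -104; x=2: -110; x=3: -123; x=4: -143; x=5: -182; x=6: -238; x=7: -327; x=8: -446.
Profit is highest at x = 0. Equivalently, the lowest AVC in the table is 17/2 ≈ €8.50 at x = 2, and P = €1 falls below it — price never covers variable cost, so the firm shuts down and loses only its fixed cost.

x = 0 (shut down); profit = -€95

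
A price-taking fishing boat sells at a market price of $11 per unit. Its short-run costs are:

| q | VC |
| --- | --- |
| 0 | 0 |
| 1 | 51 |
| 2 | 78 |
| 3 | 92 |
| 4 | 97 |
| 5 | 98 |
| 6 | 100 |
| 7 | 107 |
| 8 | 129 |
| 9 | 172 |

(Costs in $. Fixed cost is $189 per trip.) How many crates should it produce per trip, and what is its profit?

Compute π = P·q − TC at each output: q=0: -189; q=1: -229; q=2: -245; q=3: -248; q=4: -242; q=5: -232; q=6: -223; q=7: -219; q=8: -230; q=9: -262.
Profit is highest at q = 0. Equivalently, the lowest AVC in the table is 107/7 ≈ $15.29 at q = 7, and P = $11 falls below it — price never covers variable cost, so the firm shuts down and loses only its fixed cost.

q = 0 (shut down); profit = -$189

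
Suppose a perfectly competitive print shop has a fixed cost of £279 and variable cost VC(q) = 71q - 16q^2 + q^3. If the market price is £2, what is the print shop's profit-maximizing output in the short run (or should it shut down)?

Shut down

From TC, MC = TC'(q) = 71 - 32q + 3q^2 and AVC = VC/q = 71 - 16q + q^2.
AVC hits its minimum where MC = AVC, at q = 8, giving min AVC = 71 - 16·8 + 8^2 = £7.
Since P = £2 < min AVC = £7, price fails to cover variable cost at any output.
The firm minimizes its loss by shutting down and losing only its fixed cost of £279.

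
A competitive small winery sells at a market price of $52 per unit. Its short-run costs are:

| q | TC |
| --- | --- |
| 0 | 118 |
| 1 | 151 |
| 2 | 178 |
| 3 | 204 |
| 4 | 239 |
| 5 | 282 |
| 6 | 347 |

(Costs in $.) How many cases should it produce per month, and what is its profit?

Tabulate TR − TC: q=0: -118; q=1: -99; q=2: -74; q=3: -48; q=4: -31; q=5: -22; q=6: -35.
Profit is maximized at q = 5. AVC there is 164/5 = $32.80 ≤ P, so producing beats shutting down (which would give -$118).

q = 5; profit = -$22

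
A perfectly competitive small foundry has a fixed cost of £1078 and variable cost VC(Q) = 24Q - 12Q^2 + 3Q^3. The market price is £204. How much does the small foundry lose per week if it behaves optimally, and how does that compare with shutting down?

Profit = -£214 at Q = 6

AVC = 24 - 12Q + 3Q^2; min AVC = £12 at Q = 2. Since P = £204 ≥ min AVC, the firm produces.
With MC = 24 - 24Q + 9Q^2, P = MC on the upward-sloping part at Q* = 6.
TR = 204·6 = 1224. TC = 1078 + 360 = 1438. Profit = 1224 − 1438 = -£214.
By producing, the firm covers all variable cost plus £864 of fixed cost; shutting down would lose the full £1078.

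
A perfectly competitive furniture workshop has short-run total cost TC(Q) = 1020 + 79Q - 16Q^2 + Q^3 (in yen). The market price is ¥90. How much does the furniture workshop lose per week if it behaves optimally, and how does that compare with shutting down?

Profit = -¥294 at Q = 11

AVC = 79 - 16Q + Q^2 has its minimum ¥15 at Q = 8; price ¥90 clears that bar, so the firm operates.
With MC = 79 - 32Q + 3Q^2, P = MC on the upward-sloping part at Q* = 11.
TR = 90·11 = 990. TC = 1020 + 264 = 1284. Profit = 990 − 1284 = -¥294.
That loss of ¥294 beats the ¥1020 the firm would lose by shutting down; producing recovers ¥726 of fixed cost.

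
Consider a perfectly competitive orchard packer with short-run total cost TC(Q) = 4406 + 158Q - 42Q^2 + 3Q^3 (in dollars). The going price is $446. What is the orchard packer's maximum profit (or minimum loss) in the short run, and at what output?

AVC = 158 - 42Q + 3Q^2; min AVC = $11 at Q = 7. Since P = $446 ≥ min AVC, the firm produces.
MC = 158 - 84Q + 9Q^2. Setting P = MC and taking the root on the rising branch gives Q* = 12.
TR = 446·12 = 5352. TC = 4406 + 1032 = 5438. Profit = 5352 − 5438 = -$86.
By producing, the firm covers all variable cost plus $4320 of fixed cost; shutting down would lose the full $4406.

Profit = -$86 at Q = 12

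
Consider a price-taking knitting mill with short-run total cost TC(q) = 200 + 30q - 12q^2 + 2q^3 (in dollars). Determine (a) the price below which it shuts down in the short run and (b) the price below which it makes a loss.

Shutdown price = $12; break-even price = $60

AVC = 30 - 12q + 2q^2; minimized at q = 3, giving min AVC = $12. That is the shutdown price.
ATC = 200/q + 30 - 12q + 2q^2. Setting dATC/dq = −200/q^2 − 12 + 4q = 0 gives q = 5 (since 4·5^3 − 12·5^2 = 200).
min ATC = 200/5 + 30 − 12·5 + 2·5^2 = $60. That is the break-even price.
For $12 ≤ P < $60 the firm produces at a loss; below $12 it shuts down.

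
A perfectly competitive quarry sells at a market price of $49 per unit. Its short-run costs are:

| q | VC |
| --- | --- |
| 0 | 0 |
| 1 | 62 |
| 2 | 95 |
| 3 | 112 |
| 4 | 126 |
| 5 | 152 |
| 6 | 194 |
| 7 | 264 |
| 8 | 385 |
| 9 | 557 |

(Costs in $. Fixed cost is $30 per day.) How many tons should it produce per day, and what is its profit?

q = 6; profit = $70

Compute π = P·q − TC at each output: q=0: -30; q=1: -43; q=2: -27; q=3: 5; q=4: 40; q=5: 63; q=6: 70; q=7: 49; q=8: -23; q=9: -146.
Profit is maximized at q = 6. AVC there is 194/6 = $32.33 ≤ P, so producing beats shutting down (which would give -$30).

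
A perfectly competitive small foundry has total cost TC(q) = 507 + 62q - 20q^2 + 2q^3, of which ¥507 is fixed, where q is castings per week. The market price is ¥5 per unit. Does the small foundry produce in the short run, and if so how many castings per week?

Shut down

From TC, MC = TC'(q) = 62 - 40q + 6q^2 and AVC = VC/q = 62 - 20q + 2q^2.
The AVC parabola has its vertex at q = 20/4 = 5, where AVC = 62 - 20·5 + 2·5^2 = ¥12.
Since P = ¥5 < min AVC = ¥12, price fails to cover variable cost at any output.
The firm minimizes its loss by shutting down and losing only its fixed cost of ¥507.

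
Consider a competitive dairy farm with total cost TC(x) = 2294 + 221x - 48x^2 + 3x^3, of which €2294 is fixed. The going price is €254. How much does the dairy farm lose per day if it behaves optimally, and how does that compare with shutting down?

AVC = 221 - 48x + 3x^2; min AVC = €29 at x = 8. Since P = €254 ≥ min AVC, the firm produces.
MC = 221 - 96x + 9x^2. Setting P = MC and taking the root on the rising branch gives x* = 11.
TR = 254·11 = 2794. TC = 2294 + 616 = 2910. Profit = 2794 − 2910 = -€116.
By producing, the firm covers all variable cost plus €2178 of fixed cost; shutting down would lose the full €2294.

Profit = -€116 at x = 11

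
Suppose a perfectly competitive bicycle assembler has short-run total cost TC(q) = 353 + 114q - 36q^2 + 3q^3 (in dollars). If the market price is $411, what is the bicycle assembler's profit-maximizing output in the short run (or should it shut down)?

Strip out fixed cost: VC = 114q - 36q^2 + 3q^3. Then AVC = 114 - 36q + 3q^2 and MC = 114 - 72q + 9q^2.
The AVC parabola has its vertex at q = 36/6 = 6, where AVC = 114 - 36·6 + 3·6^2 = $6.
Because $411 ≥ $6, revenue can cover variable cost; the firm operates.
P = MC gives -297 - 72q + 9q^2 = 0, with roots -3 and 11. Take the larger (rising MC): q* = 11.
Check: AVC at q = 11 is $81 ≤ P, so revenue covers variable cost.
Profit = P·q − TC = 411·11 − 1244 = $3277.

Produce at q = 11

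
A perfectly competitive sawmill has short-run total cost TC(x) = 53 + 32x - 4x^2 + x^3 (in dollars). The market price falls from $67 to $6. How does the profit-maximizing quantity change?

AVC = 32 - 4x + x^2, minimized at x = 2 where min AVC = $28. MC = 32 - 8x + 3x^2.
With P = $67 above the shutdown price, P = MC gives x = 5.
At P = $6 < min AVC = $28, price no longer covers variable cost at any output, so the firm shuts down: x = 0.

Output falls from 5 to 0 (the firm shuts down)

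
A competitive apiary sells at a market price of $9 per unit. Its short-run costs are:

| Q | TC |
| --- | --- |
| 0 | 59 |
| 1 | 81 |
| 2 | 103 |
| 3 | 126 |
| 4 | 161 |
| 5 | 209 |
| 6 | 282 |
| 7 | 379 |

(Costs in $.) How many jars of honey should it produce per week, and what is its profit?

Compute π = P·Q − TC at each output: Q=0: -59; Q=1: -72; Q=2: -85; Q=3: -99; Q=4: -125; Q=5: -164; Q=6: -228; Q=7: -316.
Profit is highest at Q = 0. Equivalently, the lowest AVC in the table is 22/1 ≈ $22 at Q = 1, and P = $9 falls below it — price never covers variable cost, so the firm shuts down and loses only its fixed cost.

Q = 0 (shut down); profit = -$59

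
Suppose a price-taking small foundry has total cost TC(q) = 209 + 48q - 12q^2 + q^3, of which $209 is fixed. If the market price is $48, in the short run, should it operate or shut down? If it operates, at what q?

Strip out fixed cost: VC = 48q - 12q^2 + q^3. Then AVC = 48 - 12q + q^2 and MC = 48 - 24q + 3q^2.
AVC is minimized where dAVC/dq = -12 + 2q = 0, at q = 6; min AVC = 48 - 12·6 + 6^2 = $12.
Because $48 ≥ $12, revenue can cover variable cost; the firm operates.
Solving P = MC: -24q + 3q^2 = 0 ⇒ q = 0 or 8. On the upward-sloping branch, q* = 8.
Check: AVC at q = 8 is $16 ≤ P, so revenue covers variable cost.
Profit = P·q − TC = 48·8 − 337 = $47.

Produce at q = 8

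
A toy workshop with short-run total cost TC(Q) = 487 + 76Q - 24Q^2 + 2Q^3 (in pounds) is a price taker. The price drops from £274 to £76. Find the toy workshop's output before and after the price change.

AVC = 76 - 24Q + 2Q^2, minimized at Q = 6 where min AVC = £4. MC = 76 - 48Q + 6Q^2.
With P = £274 above the shutdown price, P = MC gives Q = 11.
At P = £76 ≥ min AVC, set P = MC: Q = 8. The firm stays open but cuts output.

Output falls from 11 to 8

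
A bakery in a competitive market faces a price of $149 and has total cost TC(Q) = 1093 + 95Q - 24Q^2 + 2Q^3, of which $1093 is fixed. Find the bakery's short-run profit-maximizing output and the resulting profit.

Profit = -$121 at Q = 9

AVC = 95 - 24Q + 2Q^2; min AVC = $23 at Q = 6. Since P = $149 ≥ min AVC, the firm produces.
With MC = 95 - 48Q + 6Q^2, P = MC on the upward-sloping part at Q* = 9.
TR = 149·9 = 1341. TC = 1093 + 369 = 1462. Profit = 1341 − 1462 = -$121.
That loss of $121 beats the $1093 the firm would lose by shutting down; producing recovers $972 of fixed cost.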